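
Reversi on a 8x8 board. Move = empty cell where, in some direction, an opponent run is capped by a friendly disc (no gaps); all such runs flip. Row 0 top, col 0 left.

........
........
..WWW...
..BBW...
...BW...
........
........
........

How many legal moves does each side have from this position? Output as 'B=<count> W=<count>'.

Answer: B=9 W=5

Derivation:
-- B to move --
(1,1): flips 1 -> legal
(1,2): flips 1 -> legal
(1,3): flips 1 -> legal
(1,4): flips 1 -> legal
(1,5): flips 1 -> legal
(2,1): no bracket -> illegal
(2,5): flips 1 -> legal
(3,1): no bracket -> illegal
(3,5): flips 1 -> legal
(4,5): flips 1 -> legal
(5,3): no bracket -> illegal
(5,4): no bracket -> illegal
(5,5): flips 1 -> legal
B mobility = 9
-- W to move --
(2,1): no bracket -> illegal
(3,1): flips 2 -> legal
(4,1): flips 1 -> legal
(4,2): flips 3 -> legal
(5,2): flips 1 -> legal
(5,3): flips 2 -> legal
(5,4): no bracket -> illegal
W mobility = 5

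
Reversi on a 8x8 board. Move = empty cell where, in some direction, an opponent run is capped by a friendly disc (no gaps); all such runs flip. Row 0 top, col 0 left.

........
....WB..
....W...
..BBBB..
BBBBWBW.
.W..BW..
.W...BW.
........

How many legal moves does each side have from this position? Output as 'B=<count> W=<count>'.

-- B to move --
(0,3): no bracket -> illegal
(0,4): flips 2 -> legal
(0,5): no bracket -> illegal
(1,3): flips 2 -> legal
(2,3): no bracket -> illegal
(2,5): no bracket -> illegal
(3,6): no bracket -> illegal
(3,7): no bracket -> illegal
(4,7): flips 1 -> legal
(5,0): no bracket -> illegal
(5,2): no bracket -> illegal
(5,3): flips 1 -> legal
(5,6): flips 1 -> legal
(5,7): flips 1 -> legal
(6,0): flips 1 -> legal
(6,2): flips 1 -> legal
(6,4): no bracket -> illegal
(6,7): flips 1 -> legal
(7,0): no bracket -> illegal
(7,1): flips 2 -> legal
(7,2): no bracket -> illegal
(7,5): no bracket -> illegal
(7,6): no bracket -> illegal
(7,7): flips 3 -> legal
B mobility = 11
-- W to move --
(0,4): no bracket -> illegal
(0,5): no bracket -> illegal
(0,6): flips 1 -> legal
(1,6): flips 1 -> legal
(2,1): no bracket -> illegal
(2,2): flips 1 -> legal
(2,3): no bracket -> illegal
(2,5): flips 2 -> legal
(2,6): flips 1 -> legal
(3,0): no bracket -> illegal
(3,1): flips 1 -> legal
(3,6): no bracket -> illegal
(5,0): no bracket -> illegal
(5,2): no bracket -> illegal
(5,3): flips 1 -> legal
(5,6): no bracket -> illegal
(6,3): no bracket -> illegal
(6,4): flips 2 -> legal
(7,4): no bracket -> illegal
(7,5): flips 1 -> legal
(7,6): no bracket -> illegal
W mobility = 9

Answer: B=11 W=9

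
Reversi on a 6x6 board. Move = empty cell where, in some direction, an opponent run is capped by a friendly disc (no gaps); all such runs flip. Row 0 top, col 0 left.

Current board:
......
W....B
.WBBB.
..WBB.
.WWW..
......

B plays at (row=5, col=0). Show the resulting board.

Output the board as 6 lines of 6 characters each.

Answer: ......
W....B
.WBBB.
..BBB.
.BWW..
B.....

Derivation:
Place B at (5,0); scan 8 dirs for brackets.
Dir NW: edge -> no flip
Dir N: first cell '.' (not opp) -> no flip
Dir NE: opp run (4,1) (3,2) capped by B -> flip
Dir W: edge -> no flip
Dir E: first cell '.' (not opp) -> no flip
Dir SW: edge -> no flip
Dir S: edge -> no flip
Dir SE: edge -> no flip
All flips: (3,2) (4,1)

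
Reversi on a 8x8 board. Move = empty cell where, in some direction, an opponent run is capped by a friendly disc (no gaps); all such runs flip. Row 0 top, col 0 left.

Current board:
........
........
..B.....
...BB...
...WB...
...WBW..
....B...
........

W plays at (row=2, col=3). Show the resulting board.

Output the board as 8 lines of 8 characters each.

Answer: ........
........
..BW....
...WB...
...WB...
...WBW..
....B...
........

Derivation:
Place W at (2,3); scan 8 dirs for brackets.
Dir NW: first cell '.' (not opp) -> no flip
Dir N: first cell '.' (not opp) -> no flip
Dir NE: first cell '.' (not opp) -> no flip
Dir W: opp run (2,2), next='.' -> no flip
Dir E: first cell '.' (not opp) -> no flip
Dir SW: first cell '.' (not opp) -> no flip
Dir S: opp run (3,3) capped by W -> flip
Dir SE: opp run (3,4), next='.' -> no flip
All flips: (3,3)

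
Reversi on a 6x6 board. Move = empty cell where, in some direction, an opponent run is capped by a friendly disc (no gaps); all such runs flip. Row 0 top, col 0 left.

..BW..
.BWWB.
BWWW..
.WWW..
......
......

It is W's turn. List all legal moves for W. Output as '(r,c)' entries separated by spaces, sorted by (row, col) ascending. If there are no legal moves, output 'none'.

(0,0): flips 1 -> legal
(0,1): flips 2 -> legal
(0,4): no bracket -> illegal
(0,5): flips 1 -> legal
(1,0): flips 1 -> legal
(1,5): flips 1 -> legal
(2,4): no bracket -> illegal
(2,5): flips 1 -> legal
(3,0): no bracket -> illegal

Answer: (0,0) (0,1) (0,5) (1,0) (1,5) (2,5)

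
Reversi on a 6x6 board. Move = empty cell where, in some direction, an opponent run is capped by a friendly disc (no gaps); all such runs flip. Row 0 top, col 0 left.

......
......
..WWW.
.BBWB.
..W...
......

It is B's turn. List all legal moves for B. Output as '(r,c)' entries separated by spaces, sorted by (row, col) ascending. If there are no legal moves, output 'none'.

(1,1): no bracket -> illegal
(1,2): flips 2 -> legal
(1,3): flips 1 -> legal
(1,4): flips 2 -> legal
(1,5): no bracket -> illegal
(2,1): no bracket -> illegal
(2,5): no bracket -> illegal
(3,5): no bracket -> illegal
(4,1): no bracket -> illegal
(4,3): no bracket -> illegal
(4,4): no bracket -> illegal
(5,1): no bracket -> illegal
(5,2): flips 1 -> legal
(5,3): flips 1 -> legal

Answer: (1,2) (1,3) (1,4) (5,2) (5,3)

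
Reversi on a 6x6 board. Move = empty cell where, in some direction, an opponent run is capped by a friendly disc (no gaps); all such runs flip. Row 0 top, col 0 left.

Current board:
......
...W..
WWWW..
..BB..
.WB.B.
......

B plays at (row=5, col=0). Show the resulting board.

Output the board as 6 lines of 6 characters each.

Place B at (5,0); scan 8 dirs for brackets.
Dir NW: edge -> no flip
Dir N: first cell '.' (not opp) -> no flip
Dir NE: opp run (4,1) capped by B -> flip
Dir W: edge -> no flip
Dir E: first cell '.' (not opp) -> no flip
Dir SW: edge -> no flip
Dir S: edge -> no flip
Dir SE: edge -> no flip
All flips: (4,1)

Answer: ......
...W..
WWWW..
..BB..
.BB.B.
B.....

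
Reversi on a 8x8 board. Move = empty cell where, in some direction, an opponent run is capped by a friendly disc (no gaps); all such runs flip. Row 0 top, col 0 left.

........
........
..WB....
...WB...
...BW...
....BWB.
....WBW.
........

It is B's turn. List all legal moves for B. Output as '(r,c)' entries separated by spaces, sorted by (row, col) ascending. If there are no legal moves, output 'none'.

Answer: (2,1) (3,2) (4,5) (6,3) (6,7) (7,4) (7,6)

Derivation:
(1,1): no bracket -> illegal
(1,2): no bracket -> illegal
(1,3): no bracket -> illegal
(2,1): flips 1 -> legal
(2,4): no bracket -> illegal
(3,1): no bracket -> illegal
(3,2): flips 1 -> legal
(3,5): no bracket -> illegal
(4,2): no bracket -> illegal
(4,5): flips 2 -> legal
(4,6): no bracket -> illegal
(5,3): no bracket -> illegal
(5,7): no bracket -> illegal
(6,3): flips 1 -> legal
(6,7): flips 1 -> legal
(7,3): no bracket -> illegal
(7,4): flips 1 -> legal
(7,5): no bracket -> illegal
(7,6): flips 1 -> legal
(7,7): no bracket -> illegal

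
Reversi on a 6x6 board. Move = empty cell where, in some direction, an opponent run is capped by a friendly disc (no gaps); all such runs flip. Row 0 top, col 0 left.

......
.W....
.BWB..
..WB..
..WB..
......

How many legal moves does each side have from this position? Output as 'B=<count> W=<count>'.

Answer: B=5 W=8

Derivation:
-- B to move --
(0,0): flips 2 -> legal
(0,1): flips 1 -> legal
(0,2): no bracket -> illegal
(1,0): no bracket -> illegal
(1,2): no bracket -> illegal
(1,3): no bracket -> illegal
(2,0): no bracket -> illegal
(3,1): flips 1 -> legal
(4,1): flips 2 -> legal
(5,1): flips 1 -> legal
(5,2): no bracket -> illegal
(5,3): no bracket -> illegal
B mobility = 5
-- W to move --
(1,0): flips 1 -> legal
(1,2): no bracket -> illegal
(1,3): no bracket -> illegal
(1,4): flips 1 -> legal
(2,0): flips 1 -> legal
(2,4): flips 2 -> legal
(3,0): no bracket -> illegal
(3,1): flips 1 -> legal
(3,4): flips 1 -> legal
(4,4): flips 2 -> legal
(5,2): no bracket -> illegal
(5,3): no bracket -> illegal
(5,4): flips 1 -> legal
W mobility = 8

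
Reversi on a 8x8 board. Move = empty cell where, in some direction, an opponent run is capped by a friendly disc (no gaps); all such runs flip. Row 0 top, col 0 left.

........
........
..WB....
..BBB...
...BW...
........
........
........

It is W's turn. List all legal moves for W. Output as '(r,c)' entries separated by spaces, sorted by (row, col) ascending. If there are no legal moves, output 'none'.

Answer: (2,4) (4,2)

Derivation:
(1,2): no bracket -> illegal
(1,3): no bracket -> illegal
(1,4): no bracket -> illegal
(2,1): no bracket -> illegal
(2,4): flips 2 -> legal
(2,5): no bracket -> illegal
(3,1): no bracket -> illegal
(3,5): no bracket -> illegal
(4,1): no bracket -> illegal
(4,2): flips 2 -> legal
(4,5): no bracket -> illegal
(5,2): no bracket -> illegal
(5,3): no bracket -> illegal
(5,4): no bracket -> illegal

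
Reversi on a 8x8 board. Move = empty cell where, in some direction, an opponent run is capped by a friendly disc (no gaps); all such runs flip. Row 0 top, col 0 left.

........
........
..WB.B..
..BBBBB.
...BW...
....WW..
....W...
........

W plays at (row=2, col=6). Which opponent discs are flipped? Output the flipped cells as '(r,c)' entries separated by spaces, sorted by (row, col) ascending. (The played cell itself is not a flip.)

Answer: (3,5)

Derivation:
Dir NW: first cell '.' (not opp) -> no flip
Dir N: first cell '.' (not opp) -> no flip
Dir NE: first cell '.' (not opp) -> no flip
Dir W: opp run (2,5), next='.' -> no flip
Dir E: first cell '.' (not opp) -> no flip
Dir SW: opp run (3,5) capped by W -> flip
Dir S: opp run (3,6), next='.' -> no flip
Dir SE: first cell '.' (not opp) -> no flip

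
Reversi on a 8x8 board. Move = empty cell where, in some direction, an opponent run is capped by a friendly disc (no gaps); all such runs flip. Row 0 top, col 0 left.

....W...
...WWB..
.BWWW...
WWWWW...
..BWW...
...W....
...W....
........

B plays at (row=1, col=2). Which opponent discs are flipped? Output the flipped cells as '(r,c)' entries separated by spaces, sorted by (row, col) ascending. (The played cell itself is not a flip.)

Dir NW: first cell '.' (not opp) -> no flip
Dir N: first cell '.' (not opp) -> no flip
Dir NE: first cell '.' (not opp) -> no flip
Dir W: first cell '.' (not opp) -> no flip
Dir E: opp run (1,3) (1,4) capped by B -> flip
Dir SW: first cell 'B' (not opp) -> no flip
Dir S: opp run (2,2) (3,2) capped by B -> flip
Dir SE: opp run (2,3) (3,4), next='.' -> no flip

Answer: (1,3) (1,4) (2,2) (3,2)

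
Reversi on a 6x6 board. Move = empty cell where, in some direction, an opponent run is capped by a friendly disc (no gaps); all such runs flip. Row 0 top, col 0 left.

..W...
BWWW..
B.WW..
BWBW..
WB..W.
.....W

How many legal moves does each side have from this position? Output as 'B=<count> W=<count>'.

-- B to move --
(0,0): no bracket -> illegal
(0,1): no bracket -> illegal
(0,3): no bracket -> illegal
(0,4): no bracket -> illegal
(1,4): flips 4 -> legal
(2,1): flips 1 -> legal
(2,4): no bracket -> illegal
(3,4): flips 1 -> legal
(3,5): no bracket -> illegal
(4,2): flips 1 -> legal
(4,3): no bracket -> illegal
(4,5): no bracket -> illegal
(5,0): flips 1 -> legal
(5,1): no bracket -> illegal
(5,3): no bracket -> illegal
(5,4): no bracket -> illegal
B mobility = 5
-- W to move --
(0,0): flips 3 -> legal
(0,1): no bracket -> illegal
(2,1): no bracket -> illegal
(4,2): flips 2 -> legal
(4,3): no bracket -> illegal
(5,0): flips 2 -> legal
(5,1): flips 1 -> legal
(5,2): no bracket -> illegal
W mobility = 4

Answer: B=5 W=4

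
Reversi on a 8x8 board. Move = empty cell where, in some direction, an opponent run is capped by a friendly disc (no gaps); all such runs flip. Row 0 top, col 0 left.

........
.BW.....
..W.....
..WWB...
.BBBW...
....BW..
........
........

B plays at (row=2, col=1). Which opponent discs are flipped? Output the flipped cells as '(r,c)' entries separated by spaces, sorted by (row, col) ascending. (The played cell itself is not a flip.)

Answer: (3,2)

Derivation:
Dir NW: first cell '.' (not opp) -> no flip
Dir N: first cell 'B' (not opp) -> no flip
Dir NE: opp run (1,2), next='.' -> no flip
Dir W: first cell '.' (not opp) -> no flip
Dir E: opp run (2,2), next='.' -> no flip
Dir SW: first cell '.' (not opp) -> no flip
Dir S: first cell '.' (not opp) -> no flip
Dir SE: opp run (3,2) capped by B -> flip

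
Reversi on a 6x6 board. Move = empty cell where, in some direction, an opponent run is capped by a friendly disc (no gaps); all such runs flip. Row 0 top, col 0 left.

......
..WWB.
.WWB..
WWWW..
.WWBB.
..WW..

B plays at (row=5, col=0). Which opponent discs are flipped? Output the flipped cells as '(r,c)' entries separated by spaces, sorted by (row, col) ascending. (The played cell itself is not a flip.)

Dir NW: edge -> no flip
Dir N: first cell '.' (not opp) -> no flip
Dir NE: opp run (4,1) (3,2) capped by B -> flip
Dir W: edge -> no flip
Dir E: first cell '.' (not opp) -> no flip
Dir SW: edge -> no flip
Dir S: edge -> no flip
Dir SE: edge -> no flip

Answer: (3,2) (4,1)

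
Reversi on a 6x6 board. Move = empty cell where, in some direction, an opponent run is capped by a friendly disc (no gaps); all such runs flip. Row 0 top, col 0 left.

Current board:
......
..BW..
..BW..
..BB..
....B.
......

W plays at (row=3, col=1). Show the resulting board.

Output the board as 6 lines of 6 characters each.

Answer: ......
..BW..
..WW..
.WBB..
....B.
......

Derivation:
Place W at (3,1); scan 8 dirs for brackets.
Dir NW: first cell '.' (not opp) -> no flip
Dir N: first cell '.' (not opp) -> no flip
Dir NE: opp run (2,2) capped by W -> flip
Dir W: first cell '.' (not opp) -> no flip
Dir E: opp run (3,2) (3,3), next='.' -> no flip
Dir SW: first cell '.' (not opp) -> no flip
Dir S: first cell '.' (not opp) -> no flip
Dir SE: first cell '.' (not opp) -> no flip
All flips: (2,2)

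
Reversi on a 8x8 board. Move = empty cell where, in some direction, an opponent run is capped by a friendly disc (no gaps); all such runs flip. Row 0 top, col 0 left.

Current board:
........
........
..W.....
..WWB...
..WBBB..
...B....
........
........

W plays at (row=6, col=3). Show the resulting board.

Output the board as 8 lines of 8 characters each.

Answer: ........
........
..W.....
..WWB...
..WWBB..
...W....
...W....
........

Derivation:
Place W at (6,3); scan 8 dirs for brackets.
Dir NW: first cell '.' (not opp) -> no flip
Dir N: opp run (5,3) (4,3) capped by W -> flip
Dir NE: first cell '.' (not opp) -> no flip
Dir W: first cell '.' (not opp) -> no flip
Dir E: first cell '.' (not opp) -> no flip
Dir SW: first cell '.' (not opp) -> no flip
Dir S: first cell '.' (not opp) -> no flip
Dir SE: first cell '.' (not opp) -> no flip
All flips: (4,3) (5,3)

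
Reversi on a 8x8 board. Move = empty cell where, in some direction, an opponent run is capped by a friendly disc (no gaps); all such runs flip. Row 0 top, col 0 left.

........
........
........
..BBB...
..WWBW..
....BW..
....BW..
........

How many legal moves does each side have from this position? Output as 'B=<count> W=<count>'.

Answer: B=9 W=8

Derivation:
-- B to move --
(3,1): no bracket -> illegal
(3,5): no bracket -> illegal
(3,6): flips 1 -> legal
(4,1): flips 2 -> legal
(4,6): flips 2 -> legal
(5,1): flips 1 -> legal
(5,2): flips 2 -> legal
(5,3): flips 1 -> legal
(5,6): flips 2 -> legal
(6,6): flips 2 -> legal
(7,4): no bracket -> illegal
(7,5): no bracket -> illegal
(7,6): flips 1 -> legal
B mobility = 9
-- W to move --
(2,1): flips 1 -> legal
(2,2): flips 3 -> legal
(2,3): flips 2 -> legal
(2,4): flips 1 -> legal
(2,5): flips 1 -> legal
(3,1): no bracket -> illegal
(3,5): no bracket -> illegal
(4,1): no bracket -> illegal
(5,3): flips 1 -> legal
(6,3): flips 2 -> legal
(7,3): flips 1 -> legal
(7,4): no bracket -> illegal
(7,5): no bracket -> illegal
W mobility = 8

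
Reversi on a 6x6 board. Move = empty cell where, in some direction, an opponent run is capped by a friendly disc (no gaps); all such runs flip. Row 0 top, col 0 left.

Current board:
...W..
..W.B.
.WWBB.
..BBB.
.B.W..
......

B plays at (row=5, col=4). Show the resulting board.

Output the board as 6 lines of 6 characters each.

Answer: ...W..
..W.B.
.WWBB.
..BBB.
.B.B..
....B.

Derivation:
Place B at (5,4); scan 8 dirs for brackets.
Dir NW: opp run (4,3) capped by B -> flip
Dir N: first cell '.' (not opp) -> no flip
Dir NE: first cell '.' (not opp) -> no flip
Dir W: first cell '.' (not opp) -> no flip
Dir E: first cell '.' (not opp) -> no flip
Dir SW: edge -> no flip
Dir S: edge -> no flip
Dir SE: edge -> no flip
All flips: (4,3)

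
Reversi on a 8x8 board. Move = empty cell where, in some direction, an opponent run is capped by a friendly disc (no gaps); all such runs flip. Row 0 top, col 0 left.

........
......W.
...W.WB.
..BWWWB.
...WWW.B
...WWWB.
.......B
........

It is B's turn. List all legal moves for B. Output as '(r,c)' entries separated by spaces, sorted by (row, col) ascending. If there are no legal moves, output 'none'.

(0,5): no bracket -> illegal
(0,6): flips 1 -> legal
(0,7): no bracket -> illegal
(1,2): flips 3 -> legal
(1,3): no bracket -> illegal
(1,4): flips 2 -> legal
(1,5): no bracket -> illegal
(1,7): no bracket -> illegal
(2,2): no bracket -> illegal
(2,4): flips 1 -> legal
(2,7): no bracket -> illegal
(4,2): no bracket -> illegal
(4,6): no bracket -> illegal
(5,2): flips 3 -> legal
(6,2): flips 3 -> legal
(6,3): flips 2 -> legal
(6,4): no bracket -> illegal
(6,5): flips 2 -> legal
(6,6): no bracket -> illegal

Answer: (0,6) (1,2) (1,4) (2,4) (5,2) (6,2) (6,3) (6,5)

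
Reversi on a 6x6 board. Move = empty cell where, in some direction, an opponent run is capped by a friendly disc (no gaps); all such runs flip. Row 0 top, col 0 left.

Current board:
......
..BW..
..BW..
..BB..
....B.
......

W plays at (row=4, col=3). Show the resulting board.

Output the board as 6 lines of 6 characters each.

Answer: ......
..BW..
..BW..
..BW..
...WB.
......

Derivation:
Place W at (4,3); scan 8 dirs for brackets.
Dir NW: opp run (3,2), next='.' -> no flip
Dir N: opp run (3,3) capped by W -> flip
Dir NE: first cell '.' (not opp) -> no flip
Dir W: first cell '.' (not opp) -> no flip
Dir E: opp run (4,4), next='.' -> no flip
Dir SW: first cell '.' (not opp) -> no flip
Dir S: first cell '.' (not opp) -> no flip
Dir SE: first cell '.' (not opp) -> no flip
All flips: (3,3)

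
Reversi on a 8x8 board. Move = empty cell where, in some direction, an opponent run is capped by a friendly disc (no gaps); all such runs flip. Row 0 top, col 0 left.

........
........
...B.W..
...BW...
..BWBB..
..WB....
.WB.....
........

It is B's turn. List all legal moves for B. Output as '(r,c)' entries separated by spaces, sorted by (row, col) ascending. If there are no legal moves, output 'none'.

(1,4): no bracket -> illegal
(1,5): no bracket -> illegal
(1,6): no bracket -> illegal
(2,4): flips 1 -> legal
(2,6): no bracket -> illegal
(3,2): no bracket -> illegal
(3,5): flips 1 -> legal
(3,6): no bracket -> illegal
(4,1): no bracket -> illegal
(5,0): no bracket -> illegal
(5,1): flips 1 -> legal
(5,4): no bracket -> illegal
(6,0): flips 1 -> legal
(6,3): no bracket -> illegal
(7,0): no bracket -> illegal
(7,1): no bracket -> illegal
(7,2): no bracket -> illegal

Answer: (2,4) (3,5) (5,1) (6,0)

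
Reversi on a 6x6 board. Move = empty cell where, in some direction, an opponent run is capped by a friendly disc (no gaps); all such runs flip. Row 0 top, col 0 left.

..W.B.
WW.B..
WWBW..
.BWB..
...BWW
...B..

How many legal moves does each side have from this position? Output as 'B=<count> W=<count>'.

Answer: B=6 W=8

Derivation:
-- B to move --
(0,0): flips 1 -> legal
(0,1): flips 2 -> legal
(0,3): no bracket -> illegal
(1,2): no bracket -> illegal
(1,4): no bracket -> illegal
(2,4): flips 1 -> legal
(3,0): no bracket -> illegal
(3,4): no bracket -> illegal
(3,5): flips 1 -> legal
(4,1): no bracket -> illegal
(4,2): flips 1 -> legal
(5,4): no bracket -> illegal
(5,5): flips 1 -> legal
B mobility = 6
-- W to move --
(0,3): flips 1 -> legal
(0,5): no bracket -> illegal
(1,2): flips 1 -> legal
(1,4): no bracket -> illegal
(1,5): no bracket -> illegal
(2,4): flips 1 -> legal
(3,0): flips 1 -> legal
(3,4): flips 1 -> legal
(4,0): no bracket -> illegal
(4,1): flips 1 -> legal
(4,2): flips 2 -> legal
(5,2): no bracket -> illegal
(5,4): flips 1 -> legal
W mobility = 8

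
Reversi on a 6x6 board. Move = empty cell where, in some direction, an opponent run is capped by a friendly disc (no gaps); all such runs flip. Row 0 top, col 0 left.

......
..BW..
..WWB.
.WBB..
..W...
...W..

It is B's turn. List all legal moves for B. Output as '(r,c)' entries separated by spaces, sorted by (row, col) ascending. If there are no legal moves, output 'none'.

(0,2): flips 1 -> legal
(0,3): flips 2 -> legal
(0,4): no bracket -> illegal
(1,1): flips 1 -> legal
(1,4): flips 2 -> legal
(2,0): no bracket -> illegal
(2,1): flips 2 -> legal
(3,0): flips 1 -> legal
(3,4): flips 1 -> legal
(4,0): no bracket -> illegal
(4,1): no bracket -> illegal
(4,3): no bracket -> illegal
(4,4): no bracket -> illegal
(5,1): flips 1 -> legal
(5,2): flips 1 -> legal
(5,4): no bracket -> illegal

Answer: (0,2) (0,3) (1,1) (1,4) (2,1) (3,0) (3,4) (5,1) (5,2)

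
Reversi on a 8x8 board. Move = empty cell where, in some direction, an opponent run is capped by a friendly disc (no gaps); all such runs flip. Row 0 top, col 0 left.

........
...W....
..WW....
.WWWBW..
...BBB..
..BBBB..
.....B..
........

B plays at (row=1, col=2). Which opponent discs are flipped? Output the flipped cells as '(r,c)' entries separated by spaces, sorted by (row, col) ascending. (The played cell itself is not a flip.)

Answer: (2,3)

Derivation:
Dir NW: first cell '.' (not opp) -> no flip
Dir N: first cell '.' (not opp) -> no flip
Dir NE: first cell '.' (not opp) -> no flip
Dir W: first cell '.' (not opp) -> no flip
Dir E: opp run (1,3), next='.' -> no flip
Dir SW: first cell '.' (not opp) -> no flip
Dir S: opp run (2,2) (3,2), next='.' -> no flip
Dir SE: opp run (2,3) capped by B -> flip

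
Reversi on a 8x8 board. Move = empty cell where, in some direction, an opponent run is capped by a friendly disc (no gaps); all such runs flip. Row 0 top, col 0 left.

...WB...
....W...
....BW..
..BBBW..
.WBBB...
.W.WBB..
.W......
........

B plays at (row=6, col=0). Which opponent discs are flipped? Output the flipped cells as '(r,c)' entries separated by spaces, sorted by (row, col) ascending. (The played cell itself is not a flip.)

Dir NW: edge -> no flip
Dir N: first cell '.' (not opp) -> no flip
Dir NE: opp run (5,1) capped by B -> flip
Dir W: edge -> no flip
Dir E: opp run (6,1), next='.' -> no flip
Dir SW: edge -> no flip
Dir S: first cell '.' (not opp) -> no flip
Dir SE: first cell '.' (not opp) -> no flip

Answer: (5,1)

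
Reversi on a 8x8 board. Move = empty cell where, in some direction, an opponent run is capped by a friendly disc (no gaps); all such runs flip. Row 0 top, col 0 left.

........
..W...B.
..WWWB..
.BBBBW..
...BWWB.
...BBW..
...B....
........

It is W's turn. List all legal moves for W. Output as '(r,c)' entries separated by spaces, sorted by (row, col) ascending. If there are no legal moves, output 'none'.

(0,5): no bracket -> illegal
(0,6): no bracket -> illegal
(0,7): no bracket -> illegal
(1,4): no bracket -> illegal
(1,5): flips 1 -> legal
(1,7): no bracket -> illegal
(2,0): no bracket -> illegal
(2,1): no bracket -> illegal
(2,6): flips 1 -> legal
(2,7): no bracket -> illegal
(3,0): flips 4 -> legal
(3,6): no bracket -> illegal
(3,7): flips 1 -> legal
(4,0): flips 1 -> legal
(4,1): flips 1 -> legal
(4,2): flips 3 -> legal
(4,7): flips 1 -> legal
(5,2): flips 2 -> legal
(5,6): no bracket -> illegal
(5,7): flips 1 -> legal
(6,2): flips 1 -> legal
(6,4): flips 1 -> legal
(6,5): no bracket -> illegal
(7,2): flips 2 -> legal
(7,3): flips 4 -> legal
(7,4): no bracket -> illegal

Answer: (1,5) (2,6) (3,0) (3,7) (4,0) (4,1) (4,2) (4,7) (5,2) (5,7) (6,2) (6,4) (7,2) (7,3)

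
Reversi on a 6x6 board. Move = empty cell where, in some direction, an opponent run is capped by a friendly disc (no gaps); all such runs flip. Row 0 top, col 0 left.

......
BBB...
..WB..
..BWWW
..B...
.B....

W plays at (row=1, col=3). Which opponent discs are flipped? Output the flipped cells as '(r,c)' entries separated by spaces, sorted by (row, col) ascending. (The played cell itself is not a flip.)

Answer: (2,3)

Derivation:
Dir NW: first cell '.' (not opp) -> no flip
Dir N: first cell '.' (not opp) -> no flip
Dir NE: first cell '.' (not opp) -> no flip
Dir W: opp run (1,2) (1,1) (1,0), next=edge -> no flip
Dir E: first cell '.' (not opp) -> no flip
Dir SW: first cell 'W' (not opp) -> no flip
Dir S: opp run (2,3) capped by W -> flip
Dir SE: first cell '.' (not opp) -> no flip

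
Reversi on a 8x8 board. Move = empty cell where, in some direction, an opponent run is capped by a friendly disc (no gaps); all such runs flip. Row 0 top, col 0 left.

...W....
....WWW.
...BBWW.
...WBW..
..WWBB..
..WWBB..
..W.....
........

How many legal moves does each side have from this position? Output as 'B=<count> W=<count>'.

Answer: B=15 W=8

Derivation:
-- B to move --
(0,2): no bracket -> illegal
(0,4): flips 1 -> legal
(0,5): flips 4 -> legal
(0,6): flips 1 -> legal
(0,7): flips 2 -> legal
(1,2): no bracket -> illegal
(1,3): no bracket -> illegal
(1,7): flips 2 -> legal
(2,2): flips 1 -> legal
(2,7): flips 2 -> legal
(3,1): no bracket -> illegal
(3,2): flips 2 -> legal
(3,6): flips 1 -> legal
(3,7): no bracket -> illegal
(4,1): flips 2 -> legal
(4,6): flips 1 -> legal
(5,1): flips 4 -> legal
(6,1): flips 2 -> legal
(6,3): flips 3 -> legal
(6,4): no bracket -> illegal
(7,1): flips 2 -> legal
(7,2): no bracket -> illegal
(7,3): no bracket -> illegal
B mobility = 15
-- W to move --
(1,2): no bracket -> illegal
(1,3): flips 2 -> legal
(2,2): flips 2 -> legal
(3,2): flips 1 -> legal
(3,6): no bracket -> illegal
(4,6): flips 2 -> legal
(5,6): flips 2 -> legal
(6,3): no bracket -> illegal
(6,4): flips 4 -> legal
(6,5): flips 3 -> legal
(6,6): flips 2 -> legal
W mobility = 8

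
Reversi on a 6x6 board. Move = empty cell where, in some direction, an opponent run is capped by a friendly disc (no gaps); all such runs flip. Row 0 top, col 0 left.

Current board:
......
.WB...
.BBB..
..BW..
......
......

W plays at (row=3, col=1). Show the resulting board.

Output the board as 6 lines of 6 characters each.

Answer: ......
.WB...
.WBB..
.WWW..
......
......

Derivation:
Place W at (3,1); scan 8 dirs for brackets.
Dir NW: first cell '.' (not opp) -> no flip
Dir N: opp run (2,1) capped by W -> flip
Dir NE: opp run (2,2), next='.' -> no flip
Dir W: first cell '.' (not opp) -> no flip
Dir E: opp run (3,2) capped by W -> flip
Dir SW: first cell '.' (not opp) -> no flip
Dir S: first cell '.' (not opp) -> no flip
Dir SE: first cell '.' (not opp) -> no flip
All flips: (2,1) (3,2)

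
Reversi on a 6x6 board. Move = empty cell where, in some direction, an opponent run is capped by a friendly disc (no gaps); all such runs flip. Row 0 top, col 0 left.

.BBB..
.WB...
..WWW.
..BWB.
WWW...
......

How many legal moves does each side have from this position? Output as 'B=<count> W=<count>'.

Answer: B=6 W=5

Derivation:
-- B to move --
(0,0): no bracket -> illegal
(1,0): flips 1 -> legal
(1,3): no bracket -> illegal
(1,4): flips 2 -> legal
(1,5): no bracket -> illegal
(2,0): flips 1 -> legal
(2,1): flips 1 -> legal
(2,5): no bracket -> illegal
(3,0): no bracket -> illegal
(3,1): no bracket -> illegal
(3,5): no bracket -> illegal
(4,3): no bracket -> illegal
(4,4): no bracket -> illegal
(5,0): flips 1 -> legal
(5,1): no bracket -> illegal
(5,2): flips 1 -> legal
(5,3): no bracket -> illegal
B mobility = 6
-- W to move --
(0,0): no bracket -> illegal
(0,4): no bracket -> illegal
(1,0): no bracket -> illegal
(1,3): flips 1 -> legal
(1,4): no bracket -> illegal
(2,1): no bracket -> illegal
(2,5): no bracket -> illegal
(3,1): flips 1 -> legal
(3,5): flips 1 -> legal
(4,3): no bracket -> illegal
(4,4): flips 1 -> legal
(4,5): flips 1 -> legal
W mobility = 5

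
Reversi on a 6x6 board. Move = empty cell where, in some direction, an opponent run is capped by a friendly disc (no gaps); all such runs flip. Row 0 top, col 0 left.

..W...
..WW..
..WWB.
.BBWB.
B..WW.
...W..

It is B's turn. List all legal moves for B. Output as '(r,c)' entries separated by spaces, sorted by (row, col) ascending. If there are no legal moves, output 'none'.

(0,1): flips 2 -> legal
(0,3): no bracket -> illegal
(0,4): flips 2 -> legal
(1,1): no bracket -> illegal
(1,4): flips 1 -> legal
(2,1): flips 2 -> legal
(3,5): no bracket -> illegal
(4,2): flips 1 -> legal
(4,5): no bracket -> illegal
(5,2): flips 1 -> legal
(5,4): flips 2 -> legal
(5,5): no bracket -> illegal

Answer: (0,1) (0,4) (1,4) (2,1) (4,2) (5,2) (5,4)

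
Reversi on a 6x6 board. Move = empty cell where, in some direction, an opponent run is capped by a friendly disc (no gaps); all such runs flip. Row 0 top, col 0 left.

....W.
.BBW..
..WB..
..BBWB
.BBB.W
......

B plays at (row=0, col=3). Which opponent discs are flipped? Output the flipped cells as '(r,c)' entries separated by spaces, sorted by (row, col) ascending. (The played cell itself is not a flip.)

Dir NW: edge -> no flip
Dir N: edge -> no flip
Dir NE: edge -> no flip
Dir W: first cell '.' (not opp) -> no flip
Dir E: opp run (0,4), next='.' -> no flip
Dir SW: first cell 'B' (not opp) -> no flip
Dir S: opp run (1,3) capped by B -> flip
Dir SE: first cell '.' (not opp) -> no flip

Answer: (1,3)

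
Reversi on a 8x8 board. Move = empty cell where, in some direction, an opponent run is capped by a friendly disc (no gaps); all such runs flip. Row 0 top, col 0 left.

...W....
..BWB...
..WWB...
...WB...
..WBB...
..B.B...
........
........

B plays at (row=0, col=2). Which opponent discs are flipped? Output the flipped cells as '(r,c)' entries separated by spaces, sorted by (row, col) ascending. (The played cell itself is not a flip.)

Answer: (1,3)

Derivation:
Dir NW: edge -> no flip
Dir N: edge -> no flip
Dir NE: edge -> no flip
Dir W: first cell '.' (not opp) -> no flip
Dir E: opp run (0,3), next='.' -> no flip
Dir SW: first cell '.' (not opp) -> no flip
Dir S: first cell 'B' (not opp) -> no flip
Dir SE: opp run (1,3) capped by B -> flip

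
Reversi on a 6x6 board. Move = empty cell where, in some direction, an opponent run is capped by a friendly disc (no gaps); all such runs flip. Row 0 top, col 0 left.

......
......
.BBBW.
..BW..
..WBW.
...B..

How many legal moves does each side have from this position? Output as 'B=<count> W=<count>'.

-- B to move --
(1,3): no bracket -> illegal
(1,4): no bracket -> illegal
(1,5): no bracket -> illegal
(2,5): flips 1 -> legal
(3,1): flips 1 -> legal
(3,4): flips 1 -> legal
(3,5): flips 1 -> legal
(4,1): flips 1 -> legal
(4,5): flips 1 -> legal
(5,1): no bracket -> illegal
(5,2): flips 1 -> legal
(5,4): no bracket -> illegal
(5,5): flips 2 -> legal
B mobility = 8
-- W to move --
(1,0): no bracket -> illegal
(1,1): flips 1 -> legal
(1,2): flips 2 -> legal
(1,3): flips 1 -> legal
(1,4): no bracket -> illegal
(2,0): flips 3 -> legal
(3,0): no bracket -> illegal
(3,1): flips 1 -> legal
(3,4): no bracket -> illegal
(4,1): no bracket -> illegal
(5,2): no bracket -> illegal
(5,4): no bracket -> illegal
W mobility = 5

Answer: B=8 W=5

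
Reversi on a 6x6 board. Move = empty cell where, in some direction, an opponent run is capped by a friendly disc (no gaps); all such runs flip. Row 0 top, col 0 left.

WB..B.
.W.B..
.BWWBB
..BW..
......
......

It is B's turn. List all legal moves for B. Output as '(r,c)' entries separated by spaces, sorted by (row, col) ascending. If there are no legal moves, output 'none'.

Answer: (1,2) (1,4) (3,1) (3,4) (4,2) (4,3)

Derivation:
(0,2): no bracket -> illegal
(1,0): no bracket -> illegal
(1,2): flips 1 -> legal
(1,4): flips 1 -> legal
(2,0): no bracket -> illegal
(3,1): flips 1 -> legal
(3,4): flips 1 -> legal
(4,2): flips 1 -> legal
(4,3): flips 2 -> legal
(4,4): no bracket -> illegal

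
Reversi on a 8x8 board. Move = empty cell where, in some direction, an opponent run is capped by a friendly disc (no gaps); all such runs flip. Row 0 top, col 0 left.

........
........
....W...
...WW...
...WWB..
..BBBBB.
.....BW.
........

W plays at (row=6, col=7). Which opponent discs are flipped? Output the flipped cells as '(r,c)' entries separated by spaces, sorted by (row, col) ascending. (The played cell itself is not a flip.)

Dir NW: opp run (5,6) (4,5) capped by W -> flip
Dir N: first cell '.' (not opp) -> no flip
Dir NE: edge -> no flip
Dir W: first cell 'W' (not opp) -> no flip
Dir E: edge -> no flip
Dir SW: first cell '.' (not opp) -> no flip
Dir S: first cell '.' (not opp) -> no flip
Dir SE: edge -> no flip

Answer: (4,5) (5,6)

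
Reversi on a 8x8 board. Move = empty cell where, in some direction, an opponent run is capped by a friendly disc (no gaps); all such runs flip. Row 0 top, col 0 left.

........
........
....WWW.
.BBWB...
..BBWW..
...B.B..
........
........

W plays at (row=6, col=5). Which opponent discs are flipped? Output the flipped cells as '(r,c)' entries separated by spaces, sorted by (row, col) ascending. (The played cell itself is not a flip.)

Answer: (5,5)

Derivation:
Dir NW: first cell '.' (not opp) -> no flip
Dir N: opp run (5,5) capped by W -> flip
Dir NE: first cell '.' (not opp) -> no flip
Dir W: first cell '.' (not opp) -> no flip
Dir E: first cell '.' (not opp) -> no flip
Dir SW: first cell '.' (not opp) -> no flip
Dir S: first cell '.' (not opp) -> no flip
Dir SE: first cell '.' (not opp) -> no flip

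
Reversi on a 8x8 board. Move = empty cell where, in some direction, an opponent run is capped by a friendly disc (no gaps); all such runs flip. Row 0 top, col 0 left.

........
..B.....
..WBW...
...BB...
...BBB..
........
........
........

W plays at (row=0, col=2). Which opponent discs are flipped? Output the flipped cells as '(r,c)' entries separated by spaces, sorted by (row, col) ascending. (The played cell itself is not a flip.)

Answer: (1,2)

Derivation:
Dir NW: edge -> no flip
Dir N: edge -> no flip
Dir NE: edge -> no flip
Dir W: first cell '.' (not opp) -> no flip
Dir E: first cell '.' (not opp) -> no flip
Dir SW: first cell '.' (not opp) -> no flip
Dir S: opp run (1,2) capped by W -> flip
Dir SE: first cell '.' (not opp) -> no flip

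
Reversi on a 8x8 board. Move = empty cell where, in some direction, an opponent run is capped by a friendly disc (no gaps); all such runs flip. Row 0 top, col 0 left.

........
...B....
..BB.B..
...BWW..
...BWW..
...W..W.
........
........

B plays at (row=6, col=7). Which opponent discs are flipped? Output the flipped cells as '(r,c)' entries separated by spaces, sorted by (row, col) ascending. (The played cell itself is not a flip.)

Dir NW: opp run (5,6) (4,5) (3,4) capped by B -> flip
Dir N: first cell '.' (not opp) -> no flip
Dir NE: edge -> no flip
Dir W: first cell '.' (not opp) -> no flip
Dir E: edge -> no flip
Dir SW: first cell '.' (not opp) -> no flip
Dir S: first cell '.' (not opp) -> no flip
Dir SE: edge -> no flip

Answer: (3,4) (4,5) (5,6)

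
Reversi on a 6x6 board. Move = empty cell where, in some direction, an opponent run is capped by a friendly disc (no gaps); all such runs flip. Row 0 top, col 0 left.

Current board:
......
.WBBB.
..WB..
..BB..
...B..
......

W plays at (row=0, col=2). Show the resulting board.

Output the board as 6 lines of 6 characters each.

Answer: ..W...
.WWBB.
..WB..
..BB..
...B..
......

Derivation:
Place W at (0,2); scan 8 dirs for brackets.
Dir NW: edge -> no flip
Dir N: edge -> no flip
Dir NE: edge -> no flip
Dir W: first cell '.' (not opp) -> no flip
Dir E: first cell '.' (not opp) -> no flip
Dir SW: first cell 'W' (not opp) -> no flip
Dir S: opp run (1,2) capped by W -> flip
Dir SE: opp run (1,3), next='.' -> no flip
All flips: (1,2)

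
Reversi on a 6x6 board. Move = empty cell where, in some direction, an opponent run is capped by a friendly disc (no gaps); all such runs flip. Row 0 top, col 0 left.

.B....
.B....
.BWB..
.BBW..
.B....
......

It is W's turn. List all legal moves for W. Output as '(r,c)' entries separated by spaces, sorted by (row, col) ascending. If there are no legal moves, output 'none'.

(0,0): flips 1 -> legal
(0,2): no bracket -> illegal
(1,0): no bracket -> illegal
(1,2): no bracket -> illegal
(1,3): flips 1 -> legal
(1,4): no bracket -> illegal
(2,0): flips 1 -> legal
(2,4): flips 1 -> legal
(3,0): flips 2 -> legal
(3,4): no bracket -> illegal
(4,0): flips 1 -> legal
(4,2): flips 1 -> legal
(4,3): no bracket -> illegal
(5,0): no bracket -> illegal
(5,1): no bracket -> illegal
(5,2): no bracket -> illegal

Answer: (0,0) (1,3) (2,0) (2,4) (3,0) (4,0) (4,2)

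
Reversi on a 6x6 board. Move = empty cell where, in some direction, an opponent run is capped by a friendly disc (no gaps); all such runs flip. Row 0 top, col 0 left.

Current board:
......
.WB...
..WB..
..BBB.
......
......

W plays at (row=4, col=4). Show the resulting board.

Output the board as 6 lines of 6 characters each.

Place W at (4,4); scan 8 dirs for brackets.
Dir NW: opp run (3,3) capped by W -> flip
Dir N: opp run (3,4), next='.' -> no flip
Dir NE: first cell '.' (not opp) -> no flip
Dir W: first cell '.' (not opp) -> no flip
Dir E: first cell '.' (not opp) -> no flip
Dir SW: first cell '.' (not opp) -> no flip
Dir S: first cell '.' (not opp) -> no flip
Dir SE: first cell '.' (not opp) -> no flip
All flips: (3,3)

Answer: ......
.WB...
..WB..
..BWB.
....W.
......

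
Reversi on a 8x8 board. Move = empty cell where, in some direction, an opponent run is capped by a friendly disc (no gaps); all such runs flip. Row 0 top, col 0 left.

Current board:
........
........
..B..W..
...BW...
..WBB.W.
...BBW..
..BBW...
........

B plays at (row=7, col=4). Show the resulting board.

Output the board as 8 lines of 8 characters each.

Place B at (7,4); scan 8 dirs for brackets.
Dir NW: first cell 'B' (not opp) -> no flip
Dir N: opp run (6,4) capped by B -> flip
Dir NE: first cell '.' (not opp) -> no flip
Dir W: first cell '.' (not opp) -> no flip
Dir E: first cell '.' (not opp) -> no flip
Dir SW: edge -> no flip
Dir S: edge -> no flip
Dir SE: edge -> no flip
All flips: (6,4)

Answer: ........
........
..B..W..
...BW...
..WBB.W.
...BBW..
..BBB...
....B...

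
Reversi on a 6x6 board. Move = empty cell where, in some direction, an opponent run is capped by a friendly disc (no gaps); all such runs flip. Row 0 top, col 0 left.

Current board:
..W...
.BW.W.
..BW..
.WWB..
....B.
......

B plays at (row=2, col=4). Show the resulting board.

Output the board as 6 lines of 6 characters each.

Place B at (2,4); scan 8 dirs for brackets.
Dir NW: first cell '.' (not opp) -> no flip
Dir N: opp run (1,4), next='.' -> no flip
Dir NE: first cell '.' (not opp) -> no flip
Dir W: opp run (2,3) capped by B -> flip
Dir E: first cell '.' (not opp) -> no flip
Dir SW: first cell 'B' (not opp) -> no flip
Dir S: first cell '.' (not opp) -> no flip
Dir SE: first cell '.' (not opp) -> no flip
All flips: (2,3)

Answer: ..W...
.BW.W.
..BBB.
.WWB..
....B.
......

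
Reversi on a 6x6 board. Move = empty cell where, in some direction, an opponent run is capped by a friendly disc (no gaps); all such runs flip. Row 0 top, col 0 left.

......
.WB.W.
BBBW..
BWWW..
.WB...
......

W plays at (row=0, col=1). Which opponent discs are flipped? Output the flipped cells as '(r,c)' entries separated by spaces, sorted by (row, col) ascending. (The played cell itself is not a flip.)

Answer: (1,2)

Derivation:
Dir NW: edge -> no flip
Dir N: edge -> no flip
Dir NE: edge -> no flip
Dir W: first cell '.' (not opp) -> no flip
Dir E: first cell '.' (not opp) -> no flip
Dir SW: first cell '.' (not opp) -> no flip
Dir S: first cell 'W' (not opp) -> no flip
Dir SE: opp run (1,2) capped by W -> flip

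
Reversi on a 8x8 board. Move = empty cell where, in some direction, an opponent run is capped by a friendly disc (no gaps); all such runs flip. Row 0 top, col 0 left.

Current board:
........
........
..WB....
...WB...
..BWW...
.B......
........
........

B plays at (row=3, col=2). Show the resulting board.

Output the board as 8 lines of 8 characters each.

Answer: ........
........
..WB....
..BBB...
..BWW...
.B......
........
........

Derivation:
Place B at (3,2); scan 8 dirs for brackets.
Dir NW: first cell '.' (not opp) -> no flip
Dir N: opp run (2,2), next='.' -> no flip
Dir NE: first cell 'B' (not opp) -> no flip
Dir W: first cell '.' (not opp) -> no flip
Dir E: opp run (3,3) capped by B -> flip
Dir SW: first cell '.' (not opp) -> no flip
Dir S: first cell 'B' (not opp) -> no flip
Dir SE: opp run (4,3), next='.' -> no flip
All flips: (3,3)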